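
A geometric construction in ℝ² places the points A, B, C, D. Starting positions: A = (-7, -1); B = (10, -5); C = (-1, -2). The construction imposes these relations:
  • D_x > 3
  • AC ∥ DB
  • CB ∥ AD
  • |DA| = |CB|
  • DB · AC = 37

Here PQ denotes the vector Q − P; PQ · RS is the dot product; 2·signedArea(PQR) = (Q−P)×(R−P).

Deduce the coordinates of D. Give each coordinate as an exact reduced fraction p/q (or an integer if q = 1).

D = (4, -4)

1. D_x = 4  [AC ∥ DB ∩ CB ∥ AD]
2. D_y = -4  [AC ∥ DB ∩ CB ∥ AD]
   → D = (4, -4)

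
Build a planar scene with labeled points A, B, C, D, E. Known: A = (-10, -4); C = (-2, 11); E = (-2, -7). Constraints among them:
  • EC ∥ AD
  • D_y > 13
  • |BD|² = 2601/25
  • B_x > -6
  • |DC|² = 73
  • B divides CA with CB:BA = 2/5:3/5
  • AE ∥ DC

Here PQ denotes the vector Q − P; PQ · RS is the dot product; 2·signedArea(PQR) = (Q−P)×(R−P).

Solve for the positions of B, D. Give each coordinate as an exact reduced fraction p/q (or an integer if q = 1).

1. B_x = -26/5  [B divides CA with CB:BA = 2/5:3/5]
2. B_y = 5  [B divides CA with CB:BA = 2/5:3/5]
   → B = (-26/5, 5)
3. D_x = -10  [AE ∥ DC ∩ EC ∥ AD]
4. D_y = 14  [AE ∥ DC ∩ EC ∥ AD]
   → D = (-10, 14)

B = (-26/5, 5)
D = (-10, 14)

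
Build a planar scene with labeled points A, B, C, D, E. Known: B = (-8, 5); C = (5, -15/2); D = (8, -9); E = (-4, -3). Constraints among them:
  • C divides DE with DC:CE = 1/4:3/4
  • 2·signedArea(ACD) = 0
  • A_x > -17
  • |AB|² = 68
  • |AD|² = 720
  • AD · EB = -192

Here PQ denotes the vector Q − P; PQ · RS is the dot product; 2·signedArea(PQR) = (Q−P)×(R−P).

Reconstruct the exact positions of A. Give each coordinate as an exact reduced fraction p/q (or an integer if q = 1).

A = (-16, 3)

1. A_x = -16  [2·signedArea(ACD) = 0 ∩ AD · EB = -192]
2. A_y = 3  [2·signedArea(ACD) = 0 ∩ AD · EB = -192]
   → A = (-16, 3)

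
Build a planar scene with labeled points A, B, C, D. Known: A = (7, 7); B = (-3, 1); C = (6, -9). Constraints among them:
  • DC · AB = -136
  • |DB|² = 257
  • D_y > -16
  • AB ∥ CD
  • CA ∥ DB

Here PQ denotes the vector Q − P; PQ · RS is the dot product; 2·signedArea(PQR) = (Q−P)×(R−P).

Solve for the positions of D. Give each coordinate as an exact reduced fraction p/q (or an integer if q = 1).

D = (-4, -15)

1. D_x = -4  [CA ∥ DB ∩ AB ∥ CD]
2. D_y = -15  [CA ∥ DB ∩ AB ∥ CD]
   → D = (-4, -15)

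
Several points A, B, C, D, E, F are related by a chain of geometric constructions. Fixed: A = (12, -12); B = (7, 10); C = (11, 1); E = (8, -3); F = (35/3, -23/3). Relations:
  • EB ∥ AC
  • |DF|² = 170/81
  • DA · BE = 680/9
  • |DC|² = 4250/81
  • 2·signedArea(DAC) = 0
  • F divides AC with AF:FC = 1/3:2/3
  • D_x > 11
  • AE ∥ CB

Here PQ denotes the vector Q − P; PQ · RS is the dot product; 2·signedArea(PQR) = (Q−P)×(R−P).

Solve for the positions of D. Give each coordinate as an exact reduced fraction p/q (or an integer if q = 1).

1. D_x = 104/9  [2·signedArea(DAC) = 0 ∩ DA · BE = 680/9]
2. D_y = -56/9  [2·signedArea(DAC) = 0 ∩ DA · BE = 680/9]
   → D = (104/9, -56/9)

D = (104/9, -56/9)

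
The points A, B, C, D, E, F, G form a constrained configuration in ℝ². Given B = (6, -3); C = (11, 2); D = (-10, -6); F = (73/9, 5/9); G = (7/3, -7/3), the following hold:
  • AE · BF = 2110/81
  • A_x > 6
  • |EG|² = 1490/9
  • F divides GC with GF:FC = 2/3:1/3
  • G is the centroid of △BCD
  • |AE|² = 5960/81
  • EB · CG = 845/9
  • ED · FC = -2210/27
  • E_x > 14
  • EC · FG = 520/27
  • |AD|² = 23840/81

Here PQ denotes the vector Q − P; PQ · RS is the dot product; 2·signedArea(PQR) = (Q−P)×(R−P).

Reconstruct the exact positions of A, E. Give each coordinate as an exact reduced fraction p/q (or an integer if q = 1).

A = (58/9, -10/9)
E = (44/3, 4/3)

1. E_x = 44/3  [line -26/9·x + -13/9·y + 1196/27 = 0 ∩ |EG|² = 1490/9]
2. E_y = 4/3  [line -26/9·x + -13/9·y + 1196/27 = 0 ∩ |EG|² = 1490/9]
   → E = (44/3, 4/3)
3. A_x = 58/9  [line -19/9·x + -32/9·y + 782/81 = 0 ∩ |AD|² = 23840/81]
4. A_y = -10/9  [line -19/9·x + -32/9·y + 782/81 = 0 ∩ |AD|² = 23840/81]
   → A = (58/9, -10/9)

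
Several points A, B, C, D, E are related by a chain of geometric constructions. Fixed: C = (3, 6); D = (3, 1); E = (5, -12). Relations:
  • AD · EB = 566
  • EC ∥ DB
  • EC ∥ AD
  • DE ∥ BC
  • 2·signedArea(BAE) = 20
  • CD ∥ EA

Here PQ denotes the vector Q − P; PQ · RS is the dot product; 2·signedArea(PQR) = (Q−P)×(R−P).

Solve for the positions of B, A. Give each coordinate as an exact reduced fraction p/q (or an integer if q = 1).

1. B_x = 1  [DE ∥ BC ∩ EC ∥ DB]
2. B_y = 19  [DE ∥ BC ∩ EC ∥ DB]
   → B = (1, 19)
3. A_x = 5  [EC ∥ AD ∩ CD ∥ EA]
4. A_y = -17  [EC ∥ AD ∩ CD ∥ EA]
   → A = (5, -17)

A = (5, -17)
B = (1, 19)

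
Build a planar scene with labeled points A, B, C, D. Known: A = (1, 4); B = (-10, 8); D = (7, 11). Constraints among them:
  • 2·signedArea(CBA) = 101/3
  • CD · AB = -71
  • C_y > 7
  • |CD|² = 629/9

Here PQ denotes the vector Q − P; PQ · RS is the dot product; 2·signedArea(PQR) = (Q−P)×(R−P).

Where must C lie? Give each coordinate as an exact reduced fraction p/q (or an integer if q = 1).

1. C_x = -2/3  [CD · AB = -71 ∩ 2·signedArea(CBA) = 101/3]
2. C_y = 23/3  [CD · AB = -71 ∩ 2·signedArea(CBA) = 101/3]
   → C = (-2/3, 23/3)

C = (-2/3, 23/3)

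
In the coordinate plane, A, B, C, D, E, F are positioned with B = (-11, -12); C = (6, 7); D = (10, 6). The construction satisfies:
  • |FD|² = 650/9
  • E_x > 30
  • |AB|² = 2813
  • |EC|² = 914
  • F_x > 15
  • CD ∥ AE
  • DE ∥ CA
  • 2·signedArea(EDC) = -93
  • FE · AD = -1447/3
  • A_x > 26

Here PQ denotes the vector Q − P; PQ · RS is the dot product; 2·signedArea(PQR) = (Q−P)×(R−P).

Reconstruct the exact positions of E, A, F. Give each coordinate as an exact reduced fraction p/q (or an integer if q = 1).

A = (27, 25)
E = (31, 24)
F = (47/3, 37/3)

1. E_x = 31  [line -1·x + -4·y + 127 = 0 ∩ |EC|² = 914]
2. E_y = 24  [line -1·x + -4·y + 127 = 0 ∩ |EC|² = 914]
   → E = (31, 24)
3. A_x = 27  [CD ∥ AE ∩ DE ∥ CA]
4. A_y = 25  [CD ∥ AE ∩ DE ∥ CA]
   → A = (27, 25)
5. F_x = 47/3  [line 17·x + 19·y + -1502/3 = 0 ∩ |FD|² = 650/9]
6. F_y = 37/3  [line 17·x + 19·y + -1502/3 = 0 ∩ |FD|² = 650/9]
   → F = (47/3, 37/3)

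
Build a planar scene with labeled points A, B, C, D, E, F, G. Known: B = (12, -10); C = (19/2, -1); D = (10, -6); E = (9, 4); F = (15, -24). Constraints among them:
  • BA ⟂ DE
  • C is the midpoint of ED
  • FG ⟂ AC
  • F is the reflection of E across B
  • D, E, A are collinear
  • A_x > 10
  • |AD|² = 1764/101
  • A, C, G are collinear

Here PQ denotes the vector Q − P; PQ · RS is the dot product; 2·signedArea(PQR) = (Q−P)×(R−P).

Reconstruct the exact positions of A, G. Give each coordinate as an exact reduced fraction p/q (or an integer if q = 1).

1. A_x = 1052/101  [D, E, A are collinear ∩ BA ⟂ DE]
2. A_y = -1026/101  [D, E, A are collinear ∩ BA ⟂ DE]
   → A = (1052/101, -1026/101)
3. G_x = 1195/101  [A, C, G are collinear ∩ FG ⟂ AC]
4. G_y = -2456/101  [A, C, G are collinear ∩ FG ⟂ AC]
   → G = (1195/101, -2456/101)

A = (1052/101, -1026/101)
G = (1195/101, -2456/101)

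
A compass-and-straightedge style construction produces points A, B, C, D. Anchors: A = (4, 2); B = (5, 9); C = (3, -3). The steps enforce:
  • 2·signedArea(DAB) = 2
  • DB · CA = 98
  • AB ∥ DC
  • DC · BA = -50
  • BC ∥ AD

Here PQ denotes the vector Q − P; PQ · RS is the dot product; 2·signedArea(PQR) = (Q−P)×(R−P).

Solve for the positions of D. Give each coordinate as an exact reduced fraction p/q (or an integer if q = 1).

1. D_x = 2  [AB ∥ DC ∩ BC ∥ AD]
2. D_y = -10  [AB ∥ DC ∩ BC ∥ AD]
   → D = (2, -10)

D = (2, -10)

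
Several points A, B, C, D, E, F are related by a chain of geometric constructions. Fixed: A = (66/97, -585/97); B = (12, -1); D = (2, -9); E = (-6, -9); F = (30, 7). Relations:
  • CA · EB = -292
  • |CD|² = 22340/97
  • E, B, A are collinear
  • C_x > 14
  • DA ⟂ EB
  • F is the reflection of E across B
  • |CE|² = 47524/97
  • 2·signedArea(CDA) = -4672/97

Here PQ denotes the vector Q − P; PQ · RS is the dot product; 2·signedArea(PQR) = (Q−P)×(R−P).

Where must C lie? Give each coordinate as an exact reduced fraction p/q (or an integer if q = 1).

1. C_x = 1380/97  [line -288/97·x + -128/97·y + 4096/97 = 0 ∩ |CE|² = 47524/97]
2. C_y = -1/97  [line -288/97·x + -128/97·y + 4096/97 = 0 ∩ |CE|² = 47524/97]
   → C = (1380/97, -1/97)

C = (1380/97, -1/97)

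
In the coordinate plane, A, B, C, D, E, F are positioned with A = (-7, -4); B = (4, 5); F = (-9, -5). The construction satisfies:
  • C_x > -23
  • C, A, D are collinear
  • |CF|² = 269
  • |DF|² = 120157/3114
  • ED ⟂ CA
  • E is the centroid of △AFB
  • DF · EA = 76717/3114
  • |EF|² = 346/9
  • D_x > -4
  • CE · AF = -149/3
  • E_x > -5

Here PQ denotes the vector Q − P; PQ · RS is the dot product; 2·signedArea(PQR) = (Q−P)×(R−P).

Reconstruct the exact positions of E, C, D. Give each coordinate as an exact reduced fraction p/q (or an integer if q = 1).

C = (-22, -15)
D = (-1307/346, -1699/1038)
E = (-4, -4/3)

1. E_x = -4  [E is the centroid of △AFB]
2. E_y = -4/3  [E is the centroid of △AFB]
   → E = (-4, -4/3)
3. C_x = -22  [line 2·x + 1·y + 59 = 0 ∩ |CF|² = 269]
4. C_y = -15  [line 2·x + 1·y + 59 = 0 ∩ |CF|² = 269]
   → C = (-22, -15)
5. D_x = -1307/346  [C, A, D are collinear ∩ ED ⟂ CA]
6. D_y = -1699/1038  [C, A, D are collinear ∩ ED ⟂ CA]
   → D = (-1307/346, -1699/1038)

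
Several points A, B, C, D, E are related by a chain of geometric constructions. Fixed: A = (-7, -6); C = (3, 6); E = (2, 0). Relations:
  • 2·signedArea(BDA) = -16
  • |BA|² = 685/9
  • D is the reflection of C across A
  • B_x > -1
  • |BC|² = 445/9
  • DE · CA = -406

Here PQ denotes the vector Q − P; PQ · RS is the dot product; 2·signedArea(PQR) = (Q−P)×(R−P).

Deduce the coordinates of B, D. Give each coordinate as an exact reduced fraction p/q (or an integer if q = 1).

B = (-2/3, 0)
D = (-17, -18)

1. D_x = -17  [D is the reflection of C across A]
2. D_y = -18  [D is the reflection of C across A]
   → D = (-17, -18)
3. B_x = -2/3  [line -12·x + 10·y + -8 = 0 ∩ |BA|² = 685/9]
4. B_y = 0  [line -12·x + 10·y + -8 = 0 ∩ |BA|² = 685/9]
   → B = (-2/3, 0)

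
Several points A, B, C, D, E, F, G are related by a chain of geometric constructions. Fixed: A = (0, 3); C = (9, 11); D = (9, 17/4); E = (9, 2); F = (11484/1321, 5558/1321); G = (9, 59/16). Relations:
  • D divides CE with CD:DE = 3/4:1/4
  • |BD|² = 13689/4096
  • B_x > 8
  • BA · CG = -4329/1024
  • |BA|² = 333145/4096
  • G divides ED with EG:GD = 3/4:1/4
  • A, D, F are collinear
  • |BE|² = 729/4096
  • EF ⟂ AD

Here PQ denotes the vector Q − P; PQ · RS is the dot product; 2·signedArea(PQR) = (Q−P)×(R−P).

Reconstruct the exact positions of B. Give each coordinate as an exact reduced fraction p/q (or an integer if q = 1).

B = (9, 155/64)

1. B_y = 155/64  [BA · CG = -4329/1024]
2. B_x = 9  [|BA|² = 333145/4096]
   → B = (9, 155/64)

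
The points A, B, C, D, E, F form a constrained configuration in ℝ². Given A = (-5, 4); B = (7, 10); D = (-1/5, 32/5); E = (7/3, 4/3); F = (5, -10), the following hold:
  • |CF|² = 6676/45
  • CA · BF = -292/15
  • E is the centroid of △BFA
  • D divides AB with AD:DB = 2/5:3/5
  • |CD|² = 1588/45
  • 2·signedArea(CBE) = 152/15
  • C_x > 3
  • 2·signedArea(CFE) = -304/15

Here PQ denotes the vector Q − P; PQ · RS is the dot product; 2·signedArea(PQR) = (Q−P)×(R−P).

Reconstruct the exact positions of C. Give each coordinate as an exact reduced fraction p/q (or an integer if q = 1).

1. C_x = 59/15  [2·signedArea(CFE) = -304/15 ∩ 2·signedArea(CBE) = 152/15]
2. C_y = 32/15  [2·signedArea(CFE) = -304/15 ∩ 2·signedArea(CBE) = 152/15]
   → C = (59/15, 32/15)

C = (59/15, 32/15)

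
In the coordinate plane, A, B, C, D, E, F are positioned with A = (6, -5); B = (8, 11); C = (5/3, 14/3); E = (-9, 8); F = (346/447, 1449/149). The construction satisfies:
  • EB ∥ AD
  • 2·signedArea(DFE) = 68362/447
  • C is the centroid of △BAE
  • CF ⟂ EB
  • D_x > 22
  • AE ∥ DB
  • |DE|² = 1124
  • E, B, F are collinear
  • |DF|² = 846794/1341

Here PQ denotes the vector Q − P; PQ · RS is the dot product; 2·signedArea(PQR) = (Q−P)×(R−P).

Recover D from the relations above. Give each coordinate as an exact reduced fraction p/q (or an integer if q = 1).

D = (23, -2)

1. D_x = 23  [AE ∥ DB ∩ EB ∥ AD]
2. D_y = -2  [AE ∥ DB ∩ EB ∥ AD]
   → D = (23, -2)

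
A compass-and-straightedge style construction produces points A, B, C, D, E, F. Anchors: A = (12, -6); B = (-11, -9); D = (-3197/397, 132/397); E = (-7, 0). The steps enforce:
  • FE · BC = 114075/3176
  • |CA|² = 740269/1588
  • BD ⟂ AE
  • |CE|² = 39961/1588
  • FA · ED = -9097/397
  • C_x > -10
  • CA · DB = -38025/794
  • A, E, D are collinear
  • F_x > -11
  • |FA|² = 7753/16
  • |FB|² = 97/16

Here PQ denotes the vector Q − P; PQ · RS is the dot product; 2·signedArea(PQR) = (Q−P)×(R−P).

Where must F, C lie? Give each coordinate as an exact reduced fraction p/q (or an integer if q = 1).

C = (-3782/397, -3441/794)
F = (-10, -27/4)

1. F_x = -10  [line 418/397·x + -132/397·y + 3289/397 = 0 ∩ |FB|² = 97/16]
2. F_y = -27/4  [line 418/397·x + -132/397·y + 3289/397 = 0 ∩ |FB|² = 97/16]
   → F = (-10, -27/4)
3. C_x = -3782/397  [FE · BC = 114075/3176 ∩ CA · DB = -38025/794]
4. C_y = -3441/794  [FE · BC = 114075/3176 ∩ CA · DB = -38025/794]
   → C = (-3782/397, -3441/794)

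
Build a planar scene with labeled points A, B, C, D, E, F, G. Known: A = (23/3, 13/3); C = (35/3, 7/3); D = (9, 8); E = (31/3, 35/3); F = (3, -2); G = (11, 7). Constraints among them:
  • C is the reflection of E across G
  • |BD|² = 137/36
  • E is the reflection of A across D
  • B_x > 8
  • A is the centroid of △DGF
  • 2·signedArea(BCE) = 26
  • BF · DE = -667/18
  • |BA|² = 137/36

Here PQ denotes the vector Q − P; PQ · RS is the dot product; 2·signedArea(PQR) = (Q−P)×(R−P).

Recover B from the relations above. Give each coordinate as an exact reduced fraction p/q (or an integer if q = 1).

1. B_x = 25/3  [2·signedArea(BCE) = 26 ∩ BF · DE = -667/18]
2. B_y = 37/6  [2·signedArea(BCE) = 26 ∩ BF · DE = -667/18]
   → B = (25/3, 37/6)

B = (25/3, 37/6)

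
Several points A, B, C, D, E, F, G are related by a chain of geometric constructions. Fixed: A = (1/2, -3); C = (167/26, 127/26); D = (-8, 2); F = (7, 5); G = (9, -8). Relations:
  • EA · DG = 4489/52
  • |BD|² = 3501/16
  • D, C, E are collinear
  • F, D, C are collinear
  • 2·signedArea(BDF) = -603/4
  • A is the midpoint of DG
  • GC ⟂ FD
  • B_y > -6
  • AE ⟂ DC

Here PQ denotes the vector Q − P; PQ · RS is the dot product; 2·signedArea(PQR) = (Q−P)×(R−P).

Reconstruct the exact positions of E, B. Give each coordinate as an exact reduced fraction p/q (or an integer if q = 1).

B = (19/4, -11/2)
E = (-41/52, 179/52)

1. E_x = -41/52  [D, C, E are collinear ∩ AE ⟂ DC]
2. E_y = 179/52  [D, C, E are collinear ∩ AE ⟂ DC]
   → E = (-41/52, 179/52)
3. B_x = 19/4  [line -3·x + 15·y + 387/4 = 0 ∩ |BD|² = 3501/16]
4. B_y = -11/2  [line -3·x + 15·y + 387/4 = 0 ∩ |BD|² = 3501/16]
   → B = (19/4, -11/2)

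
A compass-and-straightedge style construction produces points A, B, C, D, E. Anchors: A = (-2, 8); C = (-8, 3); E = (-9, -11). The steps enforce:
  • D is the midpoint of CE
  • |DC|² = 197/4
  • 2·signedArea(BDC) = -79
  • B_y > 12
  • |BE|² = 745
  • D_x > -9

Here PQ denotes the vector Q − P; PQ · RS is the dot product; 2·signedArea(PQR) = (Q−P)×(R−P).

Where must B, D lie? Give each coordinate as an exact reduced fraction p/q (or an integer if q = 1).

B = (4, 13)
D = (-17/2, -4)

1. D_x = -17/2  [D is the midpoint of CE]
2. D_y = -4  [D is the midpoint of CE]
   → D = (-17/2, -4)
3. B_x = 4  [line -7·x + 1/2·y + 43/2 = 0 ∩ |BE|² = 745]
4. B_y = 13  [line -7·x + 1/2·y + 43/2 = 0 ∩ |BE|² = 745]
   → B = (4, 13)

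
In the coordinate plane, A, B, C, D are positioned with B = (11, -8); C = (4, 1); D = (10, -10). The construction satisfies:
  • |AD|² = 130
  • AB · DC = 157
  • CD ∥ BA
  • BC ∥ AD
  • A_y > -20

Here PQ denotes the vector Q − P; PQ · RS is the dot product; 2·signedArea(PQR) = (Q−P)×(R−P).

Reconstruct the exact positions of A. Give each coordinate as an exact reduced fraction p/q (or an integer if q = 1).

1. A_x = 17  [BC ∥ AD ∩ CD ∥ BA]
2. A_y = -19  [BC ∥ AD ∩ CD ∥ BA]
   → A = (17, -19)

A = (17, -19)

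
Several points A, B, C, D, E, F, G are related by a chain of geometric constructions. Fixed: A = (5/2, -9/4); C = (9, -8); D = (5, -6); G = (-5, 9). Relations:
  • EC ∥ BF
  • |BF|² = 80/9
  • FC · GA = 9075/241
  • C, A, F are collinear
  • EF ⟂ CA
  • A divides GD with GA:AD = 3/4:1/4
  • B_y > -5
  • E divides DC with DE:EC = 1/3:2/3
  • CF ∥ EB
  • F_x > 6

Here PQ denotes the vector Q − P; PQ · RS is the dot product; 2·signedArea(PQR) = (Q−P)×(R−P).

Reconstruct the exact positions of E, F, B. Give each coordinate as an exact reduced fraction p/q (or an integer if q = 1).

1. E_x = 19/3  [E divides DC with DE:EC = 1/3:2/3]
2. E_y = -20/3  [E divides DC with DE:EC = 1/3:2/3]
   → E = (19/3, -20/3)
3. F_x = 1649/241  [C, A, F are collinear ∩ EF ⟂ CA]
4. F_y = -1468/241  [C, A, F are collinear ∩ EF ⟂ CA]
   → F = (1649/241, -1468/241)
5. B_x = 3019/723  [EC ∥ BF ∩ CF ∥ EB]
6. B_y = -3440/723  [EC ∥ BF ∩ CF ∥ EB]
   → B = (3019/723, -3440/723)

B = (3019/723, -3440/723)
E = (19/3, -20/3)
F = (1649/241, -1468/241)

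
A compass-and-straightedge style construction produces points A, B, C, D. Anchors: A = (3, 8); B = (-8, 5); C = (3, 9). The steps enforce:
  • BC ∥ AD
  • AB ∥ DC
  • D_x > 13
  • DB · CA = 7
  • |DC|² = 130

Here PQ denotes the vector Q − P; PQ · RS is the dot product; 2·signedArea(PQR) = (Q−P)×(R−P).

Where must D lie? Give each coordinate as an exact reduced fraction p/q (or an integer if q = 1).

1. D_x = 14  [AB ∥ DC ∩ BC ∥ AD]
2. D_y = 12  [AB ∥ DC ∩ BC ∥ AD]
   → D = (14, 12)

D = (14, 12)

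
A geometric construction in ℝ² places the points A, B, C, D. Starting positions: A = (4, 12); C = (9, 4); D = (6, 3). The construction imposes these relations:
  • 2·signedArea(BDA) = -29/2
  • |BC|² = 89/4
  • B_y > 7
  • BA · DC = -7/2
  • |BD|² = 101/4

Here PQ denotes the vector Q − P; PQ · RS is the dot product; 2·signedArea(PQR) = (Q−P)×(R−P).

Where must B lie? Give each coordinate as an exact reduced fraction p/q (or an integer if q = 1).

1. B_x = 13/2  [BA · DC = -7/2 ∩ 2·signedArea(BDA) = -29/2]
2. B_y = 8  [BA · DC = -7/2 ∩ 2·signedArea(BDA) = -29/2]
   → B = (13/2, 8)

B = (13/2, 8)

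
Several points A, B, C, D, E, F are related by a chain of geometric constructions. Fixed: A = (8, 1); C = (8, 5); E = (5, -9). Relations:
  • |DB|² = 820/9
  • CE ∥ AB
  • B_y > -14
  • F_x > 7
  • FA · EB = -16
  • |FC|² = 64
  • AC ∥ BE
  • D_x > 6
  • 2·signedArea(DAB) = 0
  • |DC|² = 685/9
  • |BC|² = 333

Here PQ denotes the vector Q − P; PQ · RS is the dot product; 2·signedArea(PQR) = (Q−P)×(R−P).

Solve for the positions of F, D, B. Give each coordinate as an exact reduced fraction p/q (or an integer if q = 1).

B = (5, -13)
D = (7, -11/3)
F = (8, -3)

1. B_x = 5  [AC ∥ BE ∩ CE ∥ AB]
2. B_y = -13  [AC ∥ BE ∩ CE ∥ AB]
   → B = (5, -13)
3. F_y = -3  [FA · EB = -16]
4. F_x = 8  [|FC|² = 64]
   → F = (8, -3)
5. D_x = 7  [line 14·x + -3·y + -109 = 0 ∩ |DB|² = 820/9]
6. D_y = -11/3  [line 14·x + -3·y + -109 = 0 ∩ |DB|² = 820/9]
   → D = (7, -11/3)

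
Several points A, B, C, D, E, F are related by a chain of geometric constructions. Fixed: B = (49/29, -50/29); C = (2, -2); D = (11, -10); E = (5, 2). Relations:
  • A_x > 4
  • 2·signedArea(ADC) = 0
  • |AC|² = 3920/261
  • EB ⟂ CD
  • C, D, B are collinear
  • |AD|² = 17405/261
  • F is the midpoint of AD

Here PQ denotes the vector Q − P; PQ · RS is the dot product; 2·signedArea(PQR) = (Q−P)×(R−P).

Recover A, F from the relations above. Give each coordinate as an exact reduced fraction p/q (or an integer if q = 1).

1. A_x = 142/29  [line -8·x + -9·y + -2 = 0 ∩ |AC|² = 3920/261]
2. A_y = -398/87  [line -8·x + -9·y + -2 = 0 ∩ |AC|² = 3920/261]
   → A = (142/29, -398/87)
3. F_x = 461/58  [F is the midpoint of AD]
4. F_y = -634/87  [F is the midpoint of AD]
   → F = (461/58, -634/87)

A = (142/29, -398/87)
F = (461/58, -634/87)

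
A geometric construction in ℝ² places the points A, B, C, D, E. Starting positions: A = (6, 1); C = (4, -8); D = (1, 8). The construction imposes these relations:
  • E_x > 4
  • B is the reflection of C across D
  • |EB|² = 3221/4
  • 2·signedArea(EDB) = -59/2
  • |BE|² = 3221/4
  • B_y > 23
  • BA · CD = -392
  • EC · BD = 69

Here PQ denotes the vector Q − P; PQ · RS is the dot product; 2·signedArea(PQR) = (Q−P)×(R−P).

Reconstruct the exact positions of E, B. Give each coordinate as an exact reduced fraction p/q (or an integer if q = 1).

1. B_x = -2  [B is the reflection of C across D]
2. B_y = 24  [B is the reflection of C across D]
   → B = (-2, 24)
3. E_x = 5  [2·signedArea(EDB) = -59/2 ∩ EC · BD = 69]
4. E_y = -7/2  [2·signedArea(EDB) = -59/2 ∩ EC · BD = 69]
   → E = (5, -7/2)

B = (-2, 24)
E = (5, -7/2)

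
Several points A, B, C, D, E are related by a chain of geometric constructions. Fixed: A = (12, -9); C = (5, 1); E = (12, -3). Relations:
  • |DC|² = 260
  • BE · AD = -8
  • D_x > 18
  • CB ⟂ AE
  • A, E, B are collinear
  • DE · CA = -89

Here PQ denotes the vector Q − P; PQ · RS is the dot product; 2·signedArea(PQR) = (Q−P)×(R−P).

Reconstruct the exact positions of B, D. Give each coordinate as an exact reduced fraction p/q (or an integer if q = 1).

B = (12, 1)
D = (19, -7)

1. B_x = 12  [A, E, B are collinear ∩ CB ⟂ AE]
2. B_y = 1  [A, E, B are collinear ∩ CB ⟂ AE]
   → B = (12, 1)
3. D_x = 19  [DE · CA = -89 ∩ BE · AD = -8]
4. D_y = -7  [DE · CA = -89 ∩ BE · AD = -8]
   → D = (19, -7)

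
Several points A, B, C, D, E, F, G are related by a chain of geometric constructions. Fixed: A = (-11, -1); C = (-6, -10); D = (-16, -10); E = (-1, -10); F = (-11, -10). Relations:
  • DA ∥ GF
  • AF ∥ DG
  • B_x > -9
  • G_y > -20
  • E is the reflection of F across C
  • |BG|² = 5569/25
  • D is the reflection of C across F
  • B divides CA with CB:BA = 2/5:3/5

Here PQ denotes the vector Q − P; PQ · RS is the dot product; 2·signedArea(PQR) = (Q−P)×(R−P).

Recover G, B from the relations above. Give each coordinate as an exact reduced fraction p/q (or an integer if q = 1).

B = (-8, -32/5)
G = (-16, -19)

1. G_x = -16  [DA ∥ GF ∩ AF ∥ DG]
2. G_y = -19  [DA ∥ GF ∩ AF ∥ DG]
   → G = (-16, -19)
3. B_x = -8  [B divides CA with CB:BA = 2/5:3/5]
4. B_y = -32/5  [B divides CA with CB:BA = 2/5:3/5]
   → B = (-8, -32/5)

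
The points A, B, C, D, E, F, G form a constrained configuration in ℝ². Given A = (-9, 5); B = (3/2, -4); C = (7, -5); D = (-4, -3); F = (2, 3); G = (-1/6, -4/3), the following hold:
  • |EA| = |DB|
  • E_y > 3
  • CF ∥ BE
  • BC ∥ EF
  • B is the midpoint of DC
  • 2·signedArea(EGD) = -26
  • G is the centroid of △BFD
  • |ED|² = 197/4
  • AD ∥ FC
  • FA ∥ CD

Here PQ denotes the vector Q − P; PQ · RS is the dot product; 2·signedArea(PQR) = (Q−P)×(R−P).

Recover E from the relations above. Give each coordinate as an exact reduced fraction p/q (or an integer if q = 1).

E = (-7/2, 4)

1. E_x = -7/2  [BC ∥ EF ∩ CF ∥ BE]
2. E_y = 4  [BC ∥ EF ∩ CF ∥ BE]
   → E = (-7/2, 4)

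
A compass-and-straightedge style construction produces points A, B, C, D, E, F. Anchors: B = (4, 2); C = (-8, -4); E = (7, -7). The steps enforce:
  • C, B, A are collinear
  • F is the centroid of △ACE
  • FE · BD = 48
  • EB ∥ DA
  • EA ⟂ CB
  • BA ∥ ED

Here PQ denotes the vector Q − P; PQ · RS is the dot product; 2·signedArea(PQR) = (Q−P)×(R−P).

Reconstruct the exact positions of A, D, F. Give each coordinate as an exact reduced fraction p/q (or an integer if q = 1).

1. A_x = 14/5  [C, B, A are collinear ∩ EA ⟂ CB]
2. A_y = 7/5  [C, B, A are collinear ∩ EA ⟂ CB]
   → A = (14/5, 7/5)
3. D_x = 29/5  [EB ∥ DA ∩ BA ∥ ED]
4. D_y = -38/5  [EB ∥ DA ∩ BA ∥ ED]
   → D = (29/5, -38/5)
5. F_x = 3/5  [F is the centroid of △ACE]
6. F_y = -16/5  [F is the centroid of △ACE]
   → F = (3/5, -16/5)

A = (14/5, 7/5)
D = (29/5, -38/5)
F = (3/5, -16/5)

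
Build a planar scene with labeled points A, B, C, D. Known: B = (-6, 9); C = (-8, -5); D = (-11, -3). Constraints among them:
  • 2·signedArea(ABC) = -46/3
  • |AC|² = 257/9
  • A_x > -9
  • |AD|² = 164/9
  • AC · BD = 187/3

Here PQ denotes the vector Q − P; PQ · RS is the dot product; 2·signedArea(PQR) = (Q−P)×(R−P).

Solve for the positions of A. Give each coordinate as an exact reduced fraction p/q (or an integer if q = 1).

1. A_x = -25/3  [AC · BD = 187/3 ∩ 2·signedArea(ABC) = -46/3]
2. A_y = 1/3  [AC · BD = 187/3 ∩ 2·signedArea(ABC) = -46/3]
   → A = (-25/3, 1/3)

A = (-25/3, 1/3)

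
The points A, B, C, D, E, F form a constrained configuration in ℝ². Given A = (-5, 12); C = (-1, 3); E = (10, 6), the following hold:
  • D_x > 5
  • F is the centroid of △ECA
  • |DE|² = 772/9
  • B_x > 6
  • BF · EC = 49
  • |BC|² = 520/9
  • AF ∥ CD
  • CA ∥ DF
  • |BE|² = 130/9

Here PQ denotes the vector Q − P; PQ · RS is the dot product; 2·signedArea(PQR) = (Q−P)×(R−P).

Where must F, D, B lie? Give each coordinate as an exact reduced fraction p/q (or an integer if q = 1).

B = (19/3, 5)
D = (16/3, -2)
F = (4/3, 7)

1. F_x = 4/3  [F is the centroid of △ECA]
2. F_y = 7  [F is the centroid of △ECA]
   → F = (4/3, 7)
3. D_x = 16/3  [CA ∥ DF ∩ AF ∥ CD]
4. D_y = -2  [CA ∥ DF ∩ AF ∥ CD]
   → D = (16/3, -2)
5. B_x = 19/3  [line 11·x + 3·y + -254/3 = 0 ∩ |BE|² = 130/9]
6. B_y = 5  [line 11·x + 3·y + -254/3 = 0 ∩ |BE|² = 130/9]
   → B = (19/3, 5)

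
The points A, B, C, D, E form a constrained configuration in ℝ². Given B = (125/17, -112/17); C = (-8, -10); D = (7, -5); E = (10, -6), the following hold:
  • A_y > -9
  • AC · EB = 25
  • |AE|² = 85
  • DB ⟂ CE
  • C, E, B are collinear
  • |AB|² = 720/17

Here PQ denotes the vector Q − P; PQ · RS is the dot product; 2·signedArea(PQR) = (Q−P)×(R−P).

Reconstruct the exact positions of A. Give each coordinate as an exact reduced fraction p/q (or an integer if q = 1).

A = (1, -8)

1. A_x = 1  [line 45/17·x + 10/17·y + 35/17 = 0 ∩ |AB|² = 720/17]
2. A_y = -8  [line 45/17·x + 10/17·y + 35/17 = 0 ∩ |AB|² = 720/17]
   → A = (1, -8)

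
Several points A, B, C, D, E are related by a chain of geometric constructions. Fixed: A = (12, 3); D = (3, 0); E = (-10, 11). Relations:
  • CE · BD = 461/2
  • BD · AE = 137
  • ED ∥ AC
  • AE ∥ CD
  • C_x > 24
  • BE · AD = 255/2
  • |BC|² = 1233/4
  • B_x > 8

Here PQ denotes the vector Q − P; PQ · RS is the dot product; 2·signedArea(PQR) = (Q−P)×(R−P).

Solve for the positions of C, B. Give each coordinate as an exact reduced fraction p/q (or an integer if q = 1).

B = (17/2, -2)
C = (25, -8)

1. C_x = 25  [AE ∥ CD ∩ ED ∥ AC]
2. C_y = -8  [AE ∥ CD ∩ ED ∥ AC]
   → C = (25, -8)
3. B_x = 17/2  [BE · AD = 255/2 ∩ CE · BD = 461/2]
4. B_y = -2  [BE · AD = 255/2 ∩ CE · BD = 461/2]
   → B = (17/2, -2)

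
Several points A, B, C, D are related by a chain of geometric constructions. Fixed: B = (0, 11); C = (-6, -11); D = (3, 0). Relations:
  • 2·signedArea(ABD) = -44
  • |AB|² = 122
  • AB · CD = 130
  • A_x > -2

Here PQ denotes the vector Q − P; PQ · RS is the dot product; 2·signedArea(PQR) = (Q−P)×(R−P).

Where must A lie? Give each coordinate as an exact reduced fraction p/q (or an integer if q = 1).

1. A_x = -1  [2·signedArea(ABD) = -44 ∩ AB · CD = 130]
2. A_y = 0  [2·signedArea(ABD) = -44 ∩ AB · CD = 130]
   → A = (-1, 0)

A = (-1, 0)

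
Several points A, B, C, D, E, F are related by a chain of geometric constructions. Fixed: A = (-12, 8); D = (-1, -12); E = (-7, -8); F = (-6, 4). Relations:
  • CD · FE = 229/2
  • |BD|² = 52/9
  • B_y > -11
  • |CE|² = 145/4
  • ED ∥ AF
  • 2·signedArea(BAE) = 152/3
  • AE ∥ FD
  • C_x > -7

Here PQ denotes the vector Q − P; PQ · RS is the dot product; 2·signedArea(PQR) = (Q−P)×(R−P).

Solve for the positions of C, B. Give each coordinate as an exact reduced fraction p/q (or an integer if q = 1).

B = (-3, -32/3)
C = (-13/2, -2)

1. C_x = -13/2  [line 1·x + 12·y + 61/2 = 0 ∩ |CE|² = 145/4]
2. C_y = -2  [line 1·x + 12·y + 61/2 = 0 ∩ |CE|² = 145/4]
   → C = (-13/2, -2)
3. B_x = -3  [line 16·x + 5·y + 304/3 = 0 ∩ |BD|² = 52/9]
4. B_y = -32/3  [line 16·x + 5·y + 304/3 = 0 ∩ |BD|² = 52/9]
   → B = (-3, -32/3)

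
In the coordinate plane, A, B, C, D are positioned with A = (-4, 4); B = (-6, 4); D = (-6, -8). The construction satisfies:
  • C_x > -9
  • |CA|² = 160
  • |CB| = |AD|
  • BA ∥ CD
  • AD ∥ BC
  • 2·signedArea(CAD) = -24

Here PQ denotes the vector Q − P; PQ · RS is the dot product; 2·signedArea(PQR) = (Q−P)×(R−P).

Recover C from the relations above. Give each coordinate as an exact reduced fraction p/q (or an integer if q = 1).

C = (-8, -8)

1. C_x = -8  [BA ∥ CD ∩ AD ∥ BC]
2. C_y = -8  [BA ∥ CD ∩ AD ∥ BC]
   → C = (-8, -8)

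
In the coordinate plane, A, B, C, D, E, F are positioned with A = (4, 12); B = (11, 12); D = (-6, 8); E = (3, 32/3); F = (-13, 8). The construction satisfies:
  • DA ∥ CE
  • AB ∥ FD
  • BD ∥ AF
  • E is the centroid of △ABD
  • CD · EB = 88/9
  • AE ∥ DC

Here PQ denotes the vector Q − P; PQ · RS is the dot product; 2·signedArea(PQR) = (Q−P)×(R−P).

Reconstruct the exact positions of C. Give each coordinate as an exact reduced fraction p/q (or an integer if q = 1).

C = (-7, 20/3)

1. C_x = -7  [DA ∥ CE ∩ AE ∥ DC]
2. C_y = 20/3  [DA ∥ CE ∩ AE ∥ DC]
   → C = (-7, 20/3)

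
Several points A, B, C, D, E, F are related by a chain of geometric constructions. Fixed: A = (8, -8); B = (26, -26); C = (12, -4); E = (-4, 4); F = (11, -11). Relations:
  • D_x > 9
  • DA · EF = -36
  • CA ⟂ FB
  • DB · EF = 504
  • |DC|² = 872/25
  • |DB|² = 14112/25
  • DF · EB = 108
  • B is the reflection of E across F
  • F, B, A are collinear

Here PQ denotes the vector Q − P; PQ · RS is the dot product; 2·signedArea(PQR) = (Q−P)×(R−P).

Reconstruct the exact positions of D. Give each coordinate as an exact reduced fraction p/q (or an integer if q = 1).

D = (46/5, -46/5)

1. D_x = 46/5  [line -15·x + 15·y + 276 = 0 ∩ |DB|² = 14112/25]
2. D_y = -46/5  [line -15·x + 15·y + 276 = 0 ∩ |DB|² = 14112/25]
   → D = (46/5, -46/5)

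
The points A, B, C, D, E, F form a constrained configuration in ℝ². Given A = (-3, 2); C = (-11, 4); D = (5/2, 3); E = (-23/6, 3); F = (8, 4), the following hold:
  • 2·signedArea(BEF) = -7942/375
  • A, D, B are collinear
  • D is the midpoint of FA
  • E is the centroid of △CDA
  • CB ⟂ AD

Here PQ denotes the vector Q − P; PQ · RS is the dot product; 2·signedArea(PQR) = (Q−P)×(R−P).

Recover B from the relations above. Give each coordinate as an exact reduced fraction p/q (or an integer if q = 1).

B = (-1299/125, 82/125)

1. B_x = -1299/125  [A, D, B are collinear ∩ CB ⟂ AD]
2. B_y = 82/125  [A, D, B are collinear ∩ CB ⟂ AD]
   → B = (-1299/125, 82/125)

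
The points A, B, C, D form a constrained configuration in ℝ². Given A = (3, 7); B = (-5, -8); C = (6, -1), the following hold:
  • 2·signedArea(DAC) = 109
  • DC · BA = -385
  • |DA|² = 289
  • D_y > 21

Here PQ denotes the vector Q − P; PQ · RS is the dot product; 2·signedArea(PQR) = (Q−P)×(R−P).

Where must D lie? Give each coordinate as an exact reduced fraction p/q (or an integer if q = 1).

1. D_x = 11  [2·signedArea(DAC) = 109 ∩ DC · BA = -385]
2. D_y = 22  [2·signedArea(DAC) = 109 ∩ DC · BA = -385]
   → D = (11, 22)

D = (11, 22)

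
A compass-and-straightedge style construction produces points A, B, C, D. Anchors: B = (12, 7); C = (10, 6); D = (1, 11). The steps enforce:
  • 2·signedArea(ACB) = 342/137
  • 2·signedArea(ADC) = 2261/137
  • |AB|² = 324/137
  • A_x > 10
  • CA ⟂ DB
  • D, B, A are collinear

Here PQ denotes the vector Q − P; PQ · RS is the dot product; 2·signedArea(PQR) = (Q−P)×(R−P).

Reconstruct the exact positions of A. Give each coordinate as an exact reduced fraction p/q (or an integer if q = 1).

A = (1446/137, 1031/137)

1. A_x = 1446/137  [D, B, A are collinear ∩ CA ⟂ DB]
2. A_y = 1031/137  [D, B, A are collinear ∩ CA ⟂ DB]
   → A = (1446/137, 1031/137)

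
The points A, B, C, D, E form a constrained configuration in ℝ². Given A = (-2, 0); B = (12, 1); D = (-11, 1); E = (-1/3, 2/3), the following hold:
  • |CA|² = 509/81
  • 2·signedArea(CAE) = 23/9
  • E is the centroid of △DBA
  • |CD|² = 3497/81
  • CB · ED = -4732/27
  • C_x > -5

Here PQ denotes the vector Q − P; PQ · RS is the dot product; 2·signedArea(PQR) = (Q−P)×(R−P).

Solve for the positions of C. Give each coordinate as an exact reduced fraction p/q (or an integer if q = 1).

1. C_x = -40/9  [2·signedArea(CAE) = 23/9 ∩ CB · ED = -4732/27]
2. C_y = 5/9  [2·signedArea(CAE) = 23/9 ∩ CB · ED = -4732/27]
   → C = (-40/9, 5/9)

C = (-40/9, 5/9)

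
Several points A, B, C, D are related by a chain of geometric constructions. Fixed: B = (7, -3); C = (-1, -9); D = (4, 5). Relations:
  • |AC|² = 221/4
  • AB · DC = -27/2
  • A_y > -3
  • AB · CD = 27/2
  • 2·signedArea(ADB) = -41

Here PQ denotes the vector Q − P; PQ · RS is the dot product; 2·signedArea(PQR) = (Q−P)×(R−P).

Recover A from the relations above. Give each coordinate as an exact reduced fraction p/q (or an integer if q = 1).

A = (3/2, -2)

1. A_x = 3/2  [AB · DC = -27/2 ∩ 2·signedArea(ADB) = -41]
2. A_y = -2  [AB · DC = -27/2 ∩ 2·signedArea(ADB) = -41]
   → A = (3/2, -2)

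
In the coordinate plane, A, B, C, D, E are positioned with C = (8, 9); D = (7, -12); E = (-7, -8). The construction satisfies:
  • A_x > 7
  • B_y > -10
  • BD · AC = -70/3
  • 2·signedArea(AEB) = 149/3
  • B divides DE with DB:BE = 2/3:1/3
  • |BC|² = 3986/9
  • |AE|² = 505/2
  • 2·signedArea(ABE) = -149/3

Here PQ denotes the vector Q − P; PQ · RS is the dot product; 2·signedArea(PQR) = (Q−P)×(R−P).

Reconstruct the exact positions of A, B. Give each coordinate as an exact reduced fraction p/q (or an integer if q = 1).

A = (15/2, -3/2)
B = (-7/3, -28/3)

1. B_x = -7/3  [B divides DE with DB:BE = 2/3:1/3]
2. B_y = -28/3  [B divides DE with DB:BE = 2/3:1/3]
   → B = (-7/3, -28/3)
3. A_x = 15/2  [2·signedArea(AEB) = 149/3 ∩ BD · AC = -70/3]
4. A_y = -3/2  [2·signedArea(AEB) = 149/3 ∩ BD · AC = -70/3]
   → A = (15/2, -3/2)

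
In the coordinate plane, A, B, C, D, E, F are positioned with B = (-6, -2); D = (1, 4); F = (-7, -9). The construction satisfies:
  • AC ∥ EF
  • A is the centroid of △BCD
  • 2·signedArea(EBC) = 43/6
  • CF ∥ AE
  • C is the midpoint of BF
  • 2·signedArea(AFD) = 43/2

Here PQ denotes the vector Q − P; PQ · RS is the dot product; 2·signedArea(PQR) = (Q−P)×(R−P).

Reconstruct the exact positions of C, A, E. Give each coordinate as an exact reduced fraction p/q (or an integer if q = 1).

1. C_x = -13/2  [C is the midpoint of BF]
2. C_y = -11/2  [C is the midpoint of BF]
   → C = (-13/2, -11/2)
3. A_x = -23/6  [A is the centroid of △BCD]
4. A_y = -7/6  [A is the centroid of △BCD]
   → A = (-23/6, -7/6)
5. E_x = -13/3  [AC ∥ EF ∩ CF ∥ AE]
6. E_y = -14/3  [AC ∥ EF ∩ CF ∥ AE]
   → E = (-13/3, -14/3)

A = (-23/6, -7/6)
C = (-13/2, -11/2)
E = (-13/3, -14/3)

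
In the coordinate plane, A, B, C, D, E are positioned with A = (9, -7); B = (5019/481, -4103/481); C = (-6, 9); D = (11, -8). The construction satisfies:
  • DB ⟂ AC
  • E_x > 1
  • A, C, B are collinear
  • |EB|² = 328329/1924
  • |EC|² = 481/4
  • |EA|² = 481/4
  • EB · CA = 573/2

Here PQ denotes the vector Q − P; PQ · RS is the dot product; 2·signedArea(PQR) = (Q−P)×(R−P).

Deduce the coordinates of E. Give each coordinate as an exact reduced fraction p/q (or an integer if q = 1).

1. E_x = 3/2  [line -15·x + 16·y + 13/2 = 0 ∩ |EA|² = 481/4]
2. E_y = 1  [line -15·x + 16·y + 13/2 = 0 ∩ |EA|² = 481/4]
   → E = (3/2, 1)

E = (3/2, 1)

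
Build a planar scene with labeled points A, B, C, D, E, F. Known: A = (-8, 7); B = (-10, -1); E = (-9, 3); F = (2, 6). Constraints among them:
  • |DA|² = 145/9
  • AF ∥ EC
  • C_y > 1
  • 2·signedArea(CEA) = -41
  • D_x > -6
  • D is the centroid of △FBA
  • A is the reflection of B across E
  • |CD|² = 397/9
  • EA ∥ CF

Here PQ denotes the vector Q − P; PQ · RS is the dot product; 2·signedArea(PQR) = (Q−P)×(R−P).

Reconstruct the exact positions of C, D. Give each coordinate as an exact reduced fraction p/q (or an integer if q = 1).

1. C_x = 1  [EA ∥ CF ∩ AF ∥ EC]
2. C_y = 2  [EA ∥ CF ∩ AF ∥ EC]
   → C = (1, 2)
3. D_x = -16/3  [D is the centroid of △FBA]
4. D_y = 4  [D is the centroid of △FBA]
   → D = (-16/3, 4)

C = (1, 2)
D = (-16/3, 4)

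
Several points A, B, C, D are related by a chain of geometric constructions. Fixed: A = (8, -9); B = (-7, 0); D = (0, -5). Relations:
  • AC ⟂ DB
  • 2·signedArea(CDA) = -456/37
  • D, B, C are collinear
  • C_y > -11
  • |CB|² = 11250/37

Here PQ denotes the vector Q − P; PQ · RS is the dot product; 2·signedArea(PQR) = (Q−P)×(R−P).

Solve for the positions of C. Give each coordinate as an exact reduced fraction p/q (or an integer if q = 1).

1. C_x = 266/37  [D, B, C are collinear ∩ AC ⟂ DB]
2. C_y = -375/37  [D, B, C are collinear ∩ AC ⟂ DB]
   → C = (266/37, -375/37)

C = (266/37, -375/37)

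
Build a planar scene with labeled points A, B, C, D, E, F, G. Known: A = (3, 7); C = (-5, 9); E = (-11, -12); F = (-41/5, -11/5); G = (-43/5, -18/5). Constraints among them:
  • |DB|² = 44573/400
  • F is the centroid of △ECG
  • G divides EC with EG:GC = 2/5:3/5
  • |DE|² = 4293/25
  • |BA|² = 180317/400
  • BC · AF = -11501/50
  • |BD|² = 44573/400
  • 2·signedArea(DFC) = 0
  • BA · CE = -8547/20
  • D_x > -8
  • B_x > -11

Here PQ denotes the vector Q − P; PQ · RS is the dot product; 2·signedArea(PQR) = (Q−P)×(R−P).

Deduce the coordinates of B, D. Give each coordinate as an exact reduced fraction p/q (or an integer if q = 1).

B = (-103/10, -191/20)
D = (-37/5, 3/5)

1. B_x = -103/10  [BC · AF = -11501/50 ∩ BA · CE = -8547/20]
2. B_y = -191/20  [BC · AF = -11501/50 ∩ BA · CE = -8547/20]
   → B = (-103/10, -191/20)
3. D_x = -37/5  [line -56/5·x + 16/5·y + -424/5 = 0 ∩ |DB|² = 44573/400]
4. D_y = 3/5  [line -56/5·x + 16/5·y + -424/5 = 0 ∩ |DB|² = 44573/400]
   → D = (-37/5, 3/5)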